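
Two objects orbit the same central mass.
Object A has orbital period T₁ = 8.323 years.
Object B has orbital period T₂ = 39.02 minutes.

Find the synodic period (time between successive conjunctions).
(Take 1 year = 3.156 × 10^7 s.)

Convert to SI: T₁ = 8.323 years = 2.62674e+08 s; T₂ = 39.02 minutes = 2341.2 s.
T_syn = |T₁ · T₂ / (T₁ − T₂)|.
T_syn = |2.62674e+08 · 2341.2 / (2.62674e+08 − 2341.2)| s ≈ 2341 s = 39.02 minutes.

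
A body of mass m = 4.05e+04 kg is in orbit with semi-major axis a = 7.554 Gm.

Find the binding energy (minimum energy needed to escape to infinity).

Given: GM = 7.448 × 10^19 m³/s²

Convert to SI: a = 7.554 Gm = 7.554e+09 m.
Total orbital energy is E = −GMm/(2a); binding energy is E_bind = −E = GMm/(2a).
E_bind = 7.448e+19 · 4.05e+04 / (2 · 7.554e+09) J ≈ 1.997e+14 J = 199.7 TJ.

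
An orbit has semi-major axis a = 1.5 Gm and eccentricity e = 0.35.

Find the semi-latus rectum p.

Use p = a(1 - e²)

Convert to SI: a = 1.5 Gm = 1.5e+09 m.
p = a (1 − e²).
p = 1.5e+09 · (1 − (0.35)²) = 1.5e+09 · 0.8775 ≈ 1.316e+09 m = 1.316 Gm.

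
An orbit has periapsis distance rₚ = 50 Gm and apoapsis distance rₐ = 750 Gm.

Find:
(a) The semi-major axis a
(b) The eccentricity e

Convert to SI: rₚ = 50 Gm = 5e+10 m; rₐ = 750 Gm = 7.5e+11 m.
(a) a = (rₚ + rₐ) / 2 = (5e+10 + 7.5e+11) / 2 ≈ 4e+11 m = 400 Gm.
(b) e = (rₐ − rₚ) / (rₐ + rₚ) = (7.5e+11 − 5e+10) / (7.5e+11 + 5e+10) ≈ 0.875.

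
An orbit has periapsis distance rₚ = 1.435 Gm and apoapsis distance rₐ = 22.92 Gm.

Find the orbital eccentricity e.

Convert to SI: rₚ = 1.435 Gm = 1.435e+09 m; rₐ = 22.92 Gm = 2.292e+10 m.
e = (rₐ − rₚ) / (rₐ + rₚ).
e = (2.292e+10 − 1.435e+09) / (2.292e+10 + 1.435e+09) = 2.1485e+10 / 2.4355e+10 ≈ 0.8822.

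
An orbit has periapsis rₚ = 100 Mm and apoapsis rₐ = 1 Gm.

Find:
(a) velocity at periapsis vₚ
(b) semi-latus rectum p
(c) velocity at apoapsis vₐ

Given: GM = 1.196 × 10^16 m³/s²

Convert to SI: rₚ = 100 Mm = 1e+08 m; rₐ = 1 Gm = 1e+09 m.
(a) With a = (rₚ + rₐ)/2 = 5.5e+08 m, vₚ = √(GM (2/rₚ − 1/a)) = √(1.196e+16 · (2/1e+08 − 1/5.5e+08)) m/s ≈ 1.475e+04 m/s
(b) From a = (rₚ + rₐ)/2 = 5.5e+08 m and e = (rₐ − rₚ)/(rₐ + rₚ) = 0.818182, p = a(1 − e²) = 5.5e+08 · (1 − (0.818182)²) ≈ 1.818e+08 m
(c) With a = (rₚ + rₐ)/2 = 5.5e+08 m, vₐ = √(GM (2/rₐ − 1/a)) = √(1.196e+16 · (2/1e+09 − 1/5.5e+08)) m/s ≈ 1475 m/s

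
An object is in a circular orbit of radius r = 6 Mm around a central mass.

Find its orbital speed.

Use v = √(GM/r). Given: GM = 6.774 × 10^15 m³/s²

Convert to SI: r = 6 Mm = 6e+06 m.
For a circular orbit, gravity supplies the centripetal force, so v = √(GM / r).
v = √(6.774e+15 / 6e+06) m/s ≈ 3.36e+04 m/s = 33.6 km/s.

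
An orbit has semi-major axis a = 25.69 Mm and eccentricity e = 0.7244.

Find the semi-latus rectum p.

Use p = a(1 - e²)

Convert to SI: a = 25.69 Mm = 2.569e+07 m.
p = a (1 − e²).
p = 2.569e+07 · (1 − (0.7244)²) = 2.569e+07 · 0.475245 ≈ 1.221e+07 m = 12.21 Mm.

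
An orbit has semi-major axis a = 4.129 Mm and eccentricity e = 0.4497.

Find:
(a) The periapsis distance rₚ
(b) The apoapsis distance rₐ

Convert to SI: a = 4.129 Mm = 4.129e+06 m.
(a) rₚ = a(1 − e) = 4.129e+06 · (1 − 0.4497) = 4.129e+06 · 0.5503 ≈ 2.272e+06 m = 2.272 Mm.
(b) rₐ = a(1 + e) = 4.129e+06 · (1 + 0.4497) = 4.129e+06 · 1.4497 ≈ 5.986e+06 m = 5.986 Mm.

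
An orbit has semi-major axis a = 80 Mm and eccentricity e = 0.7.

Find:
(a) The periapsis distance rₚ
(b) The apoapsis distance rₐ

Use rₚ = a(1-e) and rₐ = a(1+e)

Convert to SI: a = 80 Mm = 8e+07 m.
(a) rₚ = a(1 − e) = 8e+07 · (1 − 0.7) = 8e+07 · 0.3 ≈ 2.4e+07 m = 24 Mm.
(b) rₐ = a(1 + e) = 8e+07 · (1 + 0.7) = 8e+07 · 1.7 ≈ 1.36e+08 m = 136 Mm.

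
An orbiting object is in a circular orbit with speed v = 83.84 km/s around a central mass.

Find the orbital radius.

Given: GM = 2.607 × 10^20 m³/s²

Convert to SI: v = 83.84 km/s = 83840 m/s.
For a circular orbit, v² = GM / r, so r = GM / v².
r = 2.607e+20 / (83840)² m ≈ 3.709e+10 m = 37.09 Gm.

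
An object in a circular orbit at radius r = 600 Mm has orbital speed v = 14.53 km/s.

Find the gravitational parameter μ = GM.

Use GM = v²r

Convert to SI: r = 600 Mm = 6e+08 m; v = 14.53 km/s = 14530 m/s.
For a circular orbit v² = GM/r, so GM = v² · r.
GM = (14530)² · 6e+08 m³/s² ≈ 1.267e+17 m³/s² = 1.267 × 10^17 m³/s².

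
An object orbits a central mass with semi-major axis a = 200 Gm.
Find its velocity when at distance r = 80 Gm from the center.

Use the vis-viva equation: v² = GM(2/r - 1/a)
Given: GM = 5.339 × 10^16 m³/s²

Convert to SI: a = 200 Gm = 2e+11 m; r = 80 Gm = 8e+10 m.
Vis-viva: v = √(GM · (2/r − 1/a)).
2/r − 1/a = 2/8e+10 − 1/2e+11 = 2e-11 m⁻¹.
v = √(5.339e+16 · 2e-11) m/s ≈ 1033 m/s = 1.033 km/s.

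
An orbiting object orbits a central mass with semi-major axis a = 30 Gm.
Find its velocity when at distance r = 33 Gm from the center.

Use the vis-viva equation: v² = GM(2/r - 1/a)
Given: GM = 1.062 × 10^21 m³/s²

Convert to SI: a = 30 Gm = 3e+10 m; r = 33 Gm = 3.3e+10 m.
Vis-viva: v = √(GM · (2/r − 1/a)).
2/r − 1/a = 2/3.3e+10 − 1/3e+10 = 2.72727e-11 m⁻¹.
v = √(1.062e+21 · 2.72727e-11) m/s ≈ 1.702e+05 m/s = 170.2 km/s.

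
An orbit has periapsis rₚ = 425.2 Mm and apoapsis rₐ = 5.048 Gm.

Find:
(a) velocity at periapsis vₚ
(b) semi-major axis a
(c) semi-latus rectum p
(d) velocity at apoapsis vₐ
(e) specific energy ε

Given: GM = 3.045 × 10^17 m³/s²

Convert to SI: rₚ = 425.2 Mm = 4.252e+08 m; rₐ = 5.048 Gm = 5.048e+09 m.
(a) With a = (rₚ + rₐ)/2 = 2.7366e+09 m, vₚ = √(GM (2/rₚ − 1/a)) = √(3.045e+17 · (2/4.252e+08 − 1/2.7366e+09)) m/s ≈ 3.635e+04 m/s
(b) a = (rₚ + rₐ)/2 = (4.252e+08 + 5.048e+09)/2 ≈ 2.737e+09 m
(c) From a = (rₚ + rₐ)/2 = 2.7366e+09 m and e = (rₐ − rₚ)/(rₐ + rₚ) = 0.844625, p = a(1 − e²) = 2.7366e+09 · (1 − (0.844625)²) ≈ 7.843e+08 m
(d) With a = (rₚ + rₐ)/2 = 2.7366e+09 m, vₐ = √(GM (2/rₐ − 1/a)) = √(3.045e+17 · (2/5.048e+09 − 1/2.7366e+09)) m/s ≈ 3061 m/s
(e) With a = (rₚ + rₐ)/2 = 2.7366e+09 m, ε = −GM/(2a) = −3.045e+17/(2 · 2.7366e+09) J/kg ≈ -5.563e+07 J/kg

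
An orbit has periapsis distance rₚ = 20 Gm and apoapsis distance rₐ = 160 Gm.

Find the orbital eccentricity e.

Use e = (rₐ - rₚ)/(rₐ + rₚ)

Convert to SI: rₚ = 20 Gm = 2e+10 m; rₐ = 160 Gm = 1.6e+11 m.
e = (rₐ − rₚ) / (rₐ + rₚ).
e = (1.6e+11 − 2e+10) / (1.6e+11 + 2e+10) = 1.4e+11 / 1.8e+11 ≈ 0.7778.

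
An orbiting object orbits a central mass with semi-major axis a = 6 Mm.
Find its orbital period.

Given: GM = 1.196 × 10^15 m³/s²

Convert to SI: a = 6 Mm = 6e+06 m.
Kepler's third law: T = 2π √(a³ / GM).
Substituting a = 6e+06 m and GM = 1.196e+15 m³/s²:
T = 2π √((6e+06)³ / 1.196e+15) s
T ≈ 2670 s = 44.5 minutes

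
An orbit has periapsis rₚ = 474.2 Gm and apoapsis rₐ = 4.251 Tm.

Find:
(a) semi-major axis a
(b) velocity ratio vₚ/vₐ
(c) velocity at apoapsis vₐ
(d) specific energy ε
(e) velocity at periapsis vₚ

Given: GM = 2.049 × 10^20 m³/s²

Convert to SI: rₚ = 474.2 Gm = 4.742e+11 m; rₐ = 4.251 Tm = 4.251e+12 m.
(a) a = (rₚ + rₐ)/2 = (4.742e+11 + 4.251e+12)/2 ≈ 2.363e+12 m
(b) Conservation of angular momentum (rₚvₚ = rₐvₐ) gives vₚ/vₐ = rₐ/rₚ = 4.251e+12/4.742e+11 ≈ 8.965
(c) With a = (rₚ + rₐ)/2 = 2.3626e+12 m, vₐ = √(GM (2/rₐ − 1/a)) = √(2.049e+20 · (2/4.251e+12 − 1/2.3626e+12)) m/s ≈ 3110 m/s
(d) With a = (rₚ + rₐ)/2 = 2.3626e+12 m, ε = −GM/(2a) = −2.049e+20/(2 · 2.3626e+12) J/kg ≈ -4.336e+07 J/kg
(e) With a = (rₚ + rₐ)/2 = 2.3626e+12 m, vₚ = √(GM (2/rₚ − 1/a)) = √(2.049e+20 · (2/4.742e+11 − 1/2.3626e+12)) m/s ≈ 2.788e+04 m/s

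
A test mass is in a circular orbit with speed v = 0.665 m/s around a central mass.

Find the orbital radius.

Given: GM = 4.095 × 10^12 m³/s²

For a circular orbit, v² = GM / r, so r = GM / v².
r = 4.095e+12 / (0.665)² m ≈ 9.26e+12 m = 9.26 Tm.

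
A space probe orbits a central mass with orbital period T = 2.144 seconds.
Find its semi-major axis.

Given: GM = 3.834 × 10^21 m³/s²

Invert Kepler's third law: a = (GM · T² / (4π²))^(1/3).
Substituting T = 2.144 s and GM = 3.834e+21 m³/s²:
a = (3.834e+21 · (2.144)² / (4π²))^(1/3) m
a ≈ 7.643e+06 m = 7.643 Mm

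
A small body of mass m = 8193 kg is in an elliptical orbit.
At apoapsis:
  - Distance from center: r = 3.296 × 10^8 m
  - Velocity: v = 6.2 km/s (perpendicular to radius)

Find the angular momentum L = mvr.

Convert to SI: v = 6.2 km/s = 6200 m/s.
Since v is perpendicular to r, L = m · v · r.
L = 8193 · 6200 · 3.296e+08 kg·m²/s ≈ 1.674e+16 kg·m²/s.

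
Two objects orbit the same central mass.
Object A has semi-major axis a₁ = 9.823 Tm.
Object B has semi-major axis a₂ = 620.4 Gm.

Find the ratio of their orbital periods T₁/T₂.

Convert to SI: a₁ = 9.823 Tm = 9.823e+12 m; a₂ = 620.4 Gm = 6.204e+11 m.
From Kepler's third law, (T₁/T₂)² = (a₁/a₂)³, so T₁/T₂ = (a₁/a₂)^(3/2).
a₁/a₂ = 9.823e+12 / 6.204e+11 = 15.8333.
T₁/T₂ = (15.8333)^(3/2) ≈ 63.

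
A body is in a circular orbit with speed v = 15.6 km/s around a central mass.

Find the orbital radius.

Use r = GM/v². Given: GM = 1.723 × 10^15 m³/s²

Convert to SI: v = 15.6 km/s = 15600 m/s.
For a circular orbit, v² = GM / r, so r = GM / v².
r = 1.723e+15 / (15600)² m ≈ 7.08e+06 m = 7.08 Mm.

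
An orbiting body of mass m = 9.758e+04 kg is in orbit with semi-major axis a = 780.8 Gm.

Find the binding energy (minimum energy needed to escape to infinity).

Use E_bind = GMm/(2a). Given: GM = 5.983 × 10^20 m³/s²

Convert to SI: a = 780.8 Gm = 7.808e+11 m.
Total orbital energy is E = −GMm/(2a); binding energy is E_bind = −E = GMm/(2a).
E_bind = 5.983e+20 · 9.758e+04 / (2 · 7.808e+11) J ≈ 3.739e+13 J = 37.39 TJ.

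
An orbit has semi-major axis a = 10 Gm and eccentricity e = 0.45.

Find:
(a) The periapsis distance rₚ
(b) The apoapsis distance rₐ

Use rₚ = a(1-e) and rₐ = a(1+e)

Convert to SI: a = 10 Gm = 1e+10 m.
(a) rₚ = a(1 − e) = 1e+10 · (1 − 0.45) = 1e+10 · 0.55 ≈ 5.5e+09 m = 5.5 Gm.
(b) rₐ = a(1 + e) = 1e+10 · (1 + 0.45) = 1e+10 · 1.45 ≈ 1.45e+10 m = 14.5 Gm.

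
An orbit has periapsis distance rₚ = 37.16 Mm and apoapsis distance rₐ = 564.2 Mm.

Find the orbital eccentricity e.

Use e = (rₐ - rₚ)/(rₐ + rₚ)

Convert to SI: rₚ = 37.16 Mm = 3.716e+07 m; rₐ = 564.2 Mm = 5.642e+08 m.
e = (rₐ − rₚ) / (rₐ + rₚ).
e = (5.642e+08 − 3.716e+07) / (5.642e+08 + 3.716e+07) = 5.2704e+08 / 6.0136e+08 ≈ 0.8764.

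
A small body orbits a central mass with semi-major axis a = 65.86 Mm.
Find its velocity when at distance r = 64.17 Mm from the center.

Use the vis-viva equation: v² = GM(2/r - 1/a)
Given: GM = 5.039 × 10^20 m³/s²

Convert to SI: a = 65.86 Mm = 6.586e+07 m; r = 64.17 Mm = 6.417e+07 m.
Vis-viva: v = √(GM · (2/r − 1/a)).
2/r − 1/a = 2/6.417e+07 − 1/6.586e+07 = 1.59835e-08 m⁻¹.
v = √(5.039e+20 · 1.59835e-08) m/s ≈ 2.838e+06 m/s = 2838 km/s.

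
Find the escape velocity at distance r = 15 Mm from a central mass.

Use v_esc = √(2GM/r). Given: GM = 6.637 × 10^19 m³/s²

Convert to SI: r = 15 Mm = 1.5e+07 m.
Escape velocity comes from setting total energy to zero: ½v² − GM/r = 0 ⇒ v_esc = √(2GM / r).
v_esc = √(2 · 6.637e+19 / 1.5e+07) m/s ≈ 2.975e+06 m/s = 2975 km/s.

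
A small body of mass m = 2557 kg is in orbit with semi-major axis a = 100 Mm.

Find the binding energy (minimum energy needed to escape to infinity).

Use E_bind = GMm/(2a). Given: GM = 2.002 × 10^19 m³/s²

Convert to SI: a = 100 Mm = 1e+08 m.
Total orbital energy is E = −GMm/(2a); binding energy is E_bind = −E = GMm/(2a).
E_bind = 2.002e+19 · 2557 / (2 · 1e+08) J ≈ 2.56e+14 J = 256 TJ.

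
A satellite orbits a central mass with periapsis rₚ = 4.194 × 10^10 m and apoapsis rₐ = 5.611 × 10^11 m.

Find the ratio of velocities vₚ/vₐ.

Conservation of angular momentum gives rₚvₚ = rₐvₐ, so vₚ/vₐ = rₐ/rₚ.
vₚ/vₐ = 5.611e+11 / 4.194e+10 ≈ 13.38.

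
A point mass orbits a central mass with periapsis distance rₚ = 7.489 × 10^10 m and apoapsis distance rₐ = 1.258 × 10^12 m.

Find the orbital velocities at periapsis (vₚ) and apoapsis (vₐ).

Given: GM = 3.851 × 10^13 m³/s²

Use the vis-viva equation v² = GM(2/r − 1/a) with a = (rₚ + rₐ)/2 = (7.489e+10 + 1.258e+12)/2 = 6.66445e+11 m.
vₚ = √(GM · (2/rₚ − 1/a)) = √(3.851e+13 · (2/7.489e+10 − 1/6.66445e+11)) m/s ≈ 31.16 m/s = 31.16 m/s.
vₐ = √(GM · (2/rₐ − 1/a)) = √(3.851e+13 · (2/1.258e+12 − 1/6.66445e+11)) m/s ≈ 1.855 m/s = 1.855 m/s.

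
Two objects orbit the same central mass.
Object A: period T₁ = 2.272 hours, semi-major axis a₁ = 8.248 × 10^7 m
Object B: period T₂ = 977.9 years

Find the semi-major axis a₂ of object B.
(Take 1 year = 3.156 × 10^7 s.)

Convert to SI: T₁ = 2.272 hours = 8179.2 s; T₂ = 977.9 years = 3.08625e+10 s.
Kepler's third law: (T₁/T₂)² = (a₁/a₂)³ ⇒ a₂ = a₁ · (T₂/T₁)^(2/3).
T₂/T₁ = 3.08625e+10 / 8179.2 = 3.77329e+06.
a₂ = 8.248e+07 · (3.77329e+06)^(2/3) m ≈ 1.999e+12 m = 1.999 × 10^12 m.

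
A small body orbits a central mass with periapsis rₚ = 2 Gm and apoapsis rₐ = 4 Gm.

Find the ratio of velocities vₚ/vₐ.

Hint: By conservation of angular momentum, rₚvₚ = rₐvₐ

Convert to SI: rₚ = 2 Gm = 2e+09 m; rₐ = 4 Gm = 4e+09 m.
Conservation of angular momentum gives rₚvₚ = rₐvₐ, so vₚ/vₐ = rₐ/rₚ.
vₚ/vₐ = 4e+09 / 2e+09 ≈ 2.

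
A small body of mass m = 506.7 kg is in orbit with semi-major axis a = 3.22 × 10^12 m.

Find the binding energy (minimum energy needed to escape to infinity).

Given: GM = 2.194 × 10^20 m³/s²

Total orbital energy is E = −GMm/(2a); binding energy is E_bind = −E = GMm/(2a).
E_bind = 2.194e+20 · 506.7 / (2 · 3.22e+12) J ≈ 1.726e+10 J = 17.26 GJ.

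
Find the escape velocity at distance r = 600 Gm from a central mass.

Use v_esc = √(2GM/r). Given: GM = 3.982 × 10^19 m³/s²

Convert to SI: r = 600 Gm = 6e+11 m.
Escape velocity comes from setting total energy to zero: ½v² − GM/r = 0 ⇒ v_esc = √(2GM / r).
v_esc = √(2 · 3.982e+19 / 6e+11) m/s ≈ 1.152e+04 m/s = 11.52 km/s.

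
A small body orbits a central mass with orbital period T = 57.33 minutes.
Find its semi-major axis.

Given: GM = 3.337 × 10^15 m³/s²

Convert to SI: T = 57.33 minutes = 3439.8 s.
Invert Kepler's third law: a = (GM · T² / (4π²))^(1/3).
Substituting T = 3439.8 s and GM = 3.337e+15 m³/s²:
a = (3.337e+15 · (3439.8)² / (4π²))^(1/3) m
a ≈ 1e+07 m = 10 Mm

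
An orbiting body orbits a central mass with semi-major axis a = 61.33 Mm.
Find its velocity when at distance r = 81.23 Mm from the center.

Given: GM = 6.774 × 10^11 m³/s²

Convert to SI: a = 61.33 Mm = 6.133e+07 m; r = 81.23 Mm = 8.123e+07 m.
Vis-viva: v = √(GM · (2/r − 1/a)).
2/r − 1/a = 2/8.123e+07 − 1/6.133e+07 = 8.31621e-09 m⁻¹.
v = √(6.774e+11 · 8.31621e-09) m/s ≈ 75.06 m/s = 75.06 m/s.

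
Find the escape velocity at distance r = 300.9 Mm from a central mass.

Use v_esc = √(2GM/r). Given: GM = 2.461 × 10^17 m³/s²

Convert to SI: r = 300.9 Mm = 3.009e+08 m.
Escape velocity comes from setting total energy to zero: ½v² − GM/r = 0 ⇒ v_esc = √(2GM / r).
v_esc = √(2 · 2.461e+17 / 3.009e+08) m/s ≈ 4.044e+04 m/s = 40.44 km/s.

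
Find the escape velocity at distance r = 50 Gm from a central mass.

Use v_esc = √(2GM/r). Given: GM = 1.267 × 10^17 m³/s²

Convert to SI: r = 50 Gm = 5e+10 m.
Escape velocity comes from setting total energy to zero: ½v² − GM/r = 0 ⇒ v_esc = √(2GM / r).
v_esc = √(2 · 1.267e+17 / 5e+10) m/s ≈ 2251 m/s = 2.251 km/s.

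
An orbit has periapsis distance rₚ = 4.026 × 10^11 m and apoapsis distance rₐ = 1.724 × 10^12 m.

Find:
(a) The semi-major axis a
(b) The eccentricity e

(a) a = (rₚ + rₐ) / 2 = (4.026e+11 + 1.724e+12) / 2 ≈ 1.063e+12 m = 1.063 × 10^12 m.
(b) e = (rₐ − rₚ) / (rₐ + rₚ) = (1.724e+12 − 4.026e+11) / (1.724e+12 + 4.026e+11) ≈ 0.6214.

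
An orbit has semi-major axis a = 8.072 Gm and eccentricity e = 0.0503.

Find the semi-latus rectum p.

Convert to SI: a = 8.072 Gm = 8.072e+09 m.
p = a (1 − e²).
p = 8.072e+09 · (1 − (0.0503)²) = 8.072e+09 · 0.99747 ≈ 8.052e+09 m = 8.052 Gm.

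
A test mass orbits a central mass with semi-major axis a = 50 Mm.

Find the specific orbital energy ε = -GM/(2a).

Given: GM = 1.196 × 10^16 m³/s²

Convert to SI: a = 50 Mm = 5e+07 m.
ε = −GM / (2a).
ε = −1.196e+16 / (2 · 5e+07) J/kg ≈ -1.196e+08 J/kg = -119.6 MJ/kg.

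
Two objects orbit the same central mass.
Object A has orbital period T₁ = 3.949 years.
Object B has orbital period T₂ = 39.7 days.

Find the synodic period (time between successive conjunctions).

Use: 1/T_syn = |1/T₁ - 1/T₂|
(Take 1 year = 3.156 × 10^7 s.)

Convert to SI: T₁ = 3.949 years = 1.2463e+08 s; T₂ = 39.7 days = 3.43008e+06 s.
T_syn = |T₁ · T₂ / (T₁ − T₂)|.
T_syn = |1.2463e+08 · 3.43008e+06 / (1.2463e+08 − 3.43008e+06)| s ≈ 3.527e+06 s = 40.82 days.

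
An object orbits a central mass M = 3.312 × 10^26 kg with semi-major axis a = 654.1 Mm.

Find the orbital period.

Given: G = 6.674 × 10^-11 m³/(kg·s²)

Convert to SI: a = 654.1 Mm = 6.541e+08 m.
GM = G · M = 6.674e-11 · 3.312e+26 = 2.21043e+16 m³/s².
Kepler's third law: T = 2π √(a³ / GM).
Substituting a = 6.541e+08 m and GM = 2.21043e+16 m³/s²:
T = 2π √((6.541e+08)³ / 2.21043e+16) s
T ≈ 7.07e+05 s = 8.183 days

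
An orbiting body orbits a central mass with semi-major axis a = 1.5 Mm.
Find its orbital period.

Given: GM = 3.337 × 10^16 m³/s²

Convert to SI: a = 1.5 Mm = 1.5e+06 m.
Kepler's third law: T = 2π √(a³ / GM).
Substituting a = 1.5e+06 m and GM = 3.337e+16 m³/s²:
T = 2π √((1.5e+06)³ / 3.337e+16) s
T ≈ 63.19 s = 1.053 minutes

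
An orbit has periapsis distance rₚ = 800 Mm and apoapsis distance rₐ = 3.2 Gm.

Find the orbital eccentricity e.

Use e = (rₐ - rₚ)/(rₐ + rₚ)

Convert to SI: rₚ = 800 Mm = 8e+08 m; rₐ = 3.2 Gm = 3.2e+09 m.
e = (rₐ − rₚ) / (rₐ + rₚ).
e = (3.2e+09 − 8e+08) / (3.2e+09 + 8e+08) = 2.4e+09 / 4e+09 ≈ 0.6.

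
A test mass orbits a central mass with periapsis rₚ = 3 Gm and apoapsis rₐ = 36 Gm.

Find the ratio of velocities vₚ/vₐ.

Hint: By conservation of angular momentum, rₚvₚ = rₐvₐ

Convert to SI: rₚ = 3 Gm = 3e+09 m; rₐ = 36 Gm = 3.6e+10 m.
Conservation of angular momentum gives rₚvₚ = rₐvₐ, so vₚ/vₐ = rₐ/rₚ.
vₚ/vₐ = 3.6e+10 / 3e+09 ≈ 12.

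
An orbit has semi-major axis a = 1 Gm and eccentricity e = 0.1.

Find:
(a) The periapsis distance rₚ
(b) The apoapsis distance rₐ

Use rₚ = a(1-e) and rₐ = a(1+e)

Convert to SI: a = 1 Gm = 1e+09 m.
(a) rₚ = a(1 − e) = 1e+09 · (1 − 0.1) = 1e+09 · 0.9 ≈ 9e+08 m = 900 Mm.
(b) rₐ = a(1 + e) = 1e+09 · (1 + 0.1) = 1e+09 · 1.1 ≈ 1.1e+09 m = 1.1 Gm.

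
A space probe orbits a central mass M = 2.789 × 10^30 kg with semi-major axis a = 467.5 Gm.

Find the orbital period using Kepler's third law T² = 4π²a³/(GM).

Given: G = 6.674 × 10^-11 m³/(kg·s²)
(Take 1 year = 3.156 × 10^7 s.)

Convert to SI: a = 467.5 Gm = 4.675e+11 m.
GM = G · M = 6.674e-11 · 2.789e+30 = 1.86138e+20 m³/s².
Kepler's third law: T = 2π √(a³ / GM).
Substituting a = 4.675e+11 m and GM = 1.86138e+20 m³/s²:
T = 2π √((4.675e+11)³ / 1.86138e+20) s
T ≈ 1.472e+08 s = 4.664 years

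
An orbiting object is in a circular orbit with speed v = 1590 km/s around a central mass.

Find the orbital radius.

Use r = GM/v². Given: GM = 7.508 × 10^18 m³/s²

Convert to SI: v = 1590 km/s = 1.59e+06 m/s.
For a circular orbit, v² = GM / r, so r = GM / v².
r = 7.508e+18 / (1.59e+06)² m ≈ 2.97e+06 m = 2.97 Mm.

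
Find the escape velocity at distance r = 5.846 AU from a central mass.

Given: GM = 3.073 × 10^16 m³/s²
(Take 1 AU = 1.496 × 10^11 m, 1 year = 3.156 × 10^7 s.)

Convert to SI: r = 5.846 AU = 8.74562e+11 m.
Escape velocity comes from setting total energy to zero: ½v² − GM/r = 0 ⇒ v_esc = √(2GM / r).
v_esc = √(2 · 3.073e+16 / 8.74562e+11) m/s ≈ 265.1 m/s = 0.05593 AU/year.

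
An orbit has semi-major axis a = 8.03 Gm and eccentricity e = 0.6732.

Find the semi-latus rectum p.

Convert to SI: a = 8.03 Gm = 8.03e+09 m.
p = a (1 − e²).
p = 8.03e+09 · (1 − (0.6732)²) = 8.03e+09 · 0.546802 ≈ 4.391e+09 m = 4.391 Gm.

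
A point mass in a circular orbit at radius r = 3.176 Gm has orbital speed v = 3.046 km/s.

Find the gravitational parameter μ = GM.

Convert to SI: r = 3.176 Gm = 3.176e+09 m; v = 3.046 km/s = 3046 m/s.
For a circular orbit v² = GM/r, so GM = v² · r.
GM = (3046)² · 3.176e+09 m³/s² ≈ 2.947e+16 m³/s² = 2.947 × 10^16 m³/s².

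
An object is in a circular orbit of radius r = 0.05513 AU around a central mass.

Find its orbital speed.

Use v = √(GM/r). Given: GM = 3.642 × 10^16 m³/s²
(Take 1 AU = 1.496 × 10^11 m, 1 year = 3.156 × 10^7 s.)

Convert to SI: r = 0.05513 AU = 8.24745e+09 m.
For a circular orbit, gravity supplies the centripetal force, so v = √(GM / r).
v = √(3.642e+16 / 8.24745e+09) m/s ≈ 2101 m/s = 0.4433 AU/year.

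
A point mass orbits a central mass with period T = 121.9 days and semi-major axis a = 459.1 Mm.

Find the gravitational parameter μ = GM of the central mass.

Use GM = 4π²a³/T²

Convert to SI: T = 121.9 days = 1.05322e+07 s; a = 459.1 Mm = 4.591e+08 m.
GM = 4π² · a³ / T².
GM = 4π² · (4.591e+08)³ / (1.05322e+07)² m³/s² ≈ 3.444e+13 m³/s² = 3.444 × 10^13 m³/s².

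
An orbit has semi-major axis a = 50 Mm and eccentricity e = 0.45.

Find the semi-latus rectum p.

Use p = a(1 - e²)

Convert to SI: a = 50 Mm = 5e+07 m.
p = a (1 − e²).
p = 5e+07 · (1 − (0.45)²) = 5e+07 · 0.7975 ≈ 3.988e+07 m = 39.88 Mm.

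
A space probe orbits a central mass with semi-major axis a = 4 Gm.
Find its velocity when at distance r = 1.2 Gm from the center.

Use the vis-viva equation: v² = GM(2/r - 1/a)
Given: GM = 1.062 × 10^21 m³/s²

Convert to SI: a = 4 Gm = 4e+09 m; r = 1.2 Gm = 1.2e+09 m.
Vis-viva: v = √(GM · (2/r − 1/a)).
2/r − 1/a = 2/1.2e+09 − 1/4e+09 = 1.41667e-09 m⁻¹.
v = √(1.062e+21 · 1.41667e-09) m/s ≈ 1.227e+06 m/s = 1227 km/s.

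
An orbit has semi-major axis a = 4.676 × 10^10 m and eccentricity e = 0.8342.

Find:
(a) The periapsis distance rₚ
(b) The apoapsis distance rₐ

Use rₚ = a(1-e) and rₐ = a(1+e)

(a) rₚ = a(1 − e) = 4.676e+10 · (1 − 0.8342) = 4.676e+10 · 0.1658 ≈ 7.753e+09 m = 7.753 × 10^9 m.
(b) rₐ = a(1 + e) = 4.676e+10 · (1 + 0.8342) = 4.676e+10 · 1.8342 ≈ 8.577e+10 m = 8.577 × 10^10 m.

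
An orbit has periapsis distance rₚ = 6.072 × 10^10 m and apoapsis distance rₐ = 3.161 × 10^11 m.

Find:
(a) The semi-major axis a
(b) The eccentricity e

(a) a = (rₚ + rₐ) / 2 = (6.072e+10 + 3.161e+11) / 2 ≈ 1.884e+11 m = 1.884 × 10^11 m.
(b) e = (rₐ − rₚ) / (rₐ + rₚ) = (3.161e+11 − 6.072e+10) / (3.161e+11 + 6.072e+10) ≈ 0.6777.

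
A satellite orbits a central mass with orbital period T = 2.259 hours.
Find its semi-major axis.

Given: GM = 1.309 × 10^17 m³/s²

Convert to SI: T = 2.259 hours = 8132.4 s.
Invert Kepler's third law: a = (GM · T² / (4π²))^(1/3).
Substituting T = 8132.4 s and GM = 1.309e+17 m³/s²:
a = (1.309e+17 · (8132.4)² / (4π²))^(1/3) m
a ≈ 6.03e+07 m = 60.3 Mm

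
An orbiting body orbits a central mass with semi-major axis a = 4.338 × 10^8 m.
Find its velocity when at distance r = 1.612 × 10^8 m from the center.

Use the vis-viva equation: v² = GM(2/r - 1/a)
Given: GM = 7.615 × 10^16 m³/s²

Vis-viva: v = √(GM · (2/r − 1/a)).
2/r − 1/a = 2/1.612e+08 − 1/4.338e+08 = 1.01017e-08 m⁻¹.
v = √(7.615e+16 · 1.01017e-08) m/s ≈ 2.774e+04 m/s = 27.74 km/s.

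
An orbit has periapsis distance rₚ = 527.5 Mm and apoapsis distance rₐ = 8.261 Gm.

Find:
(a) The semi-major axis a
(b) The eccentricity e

Convert to SI: rₚ = 527.5 Mm = 5.275e+08 m; rₐ = 8.261 Gm = 8.261e+09 m.
(a) a = (rₚ + rₐ) / 2 = (5.275e+08 + 8.261e+09) / 2 ≈ 4.394e+09 m = 4.394 Gm.
(b) e = (rₐ − rₚ) / (rₐ + rₚ) = (8.261e+09 − 5.275e+08) / (8.261e+09 + 5.275e+08) ≈ 0.88.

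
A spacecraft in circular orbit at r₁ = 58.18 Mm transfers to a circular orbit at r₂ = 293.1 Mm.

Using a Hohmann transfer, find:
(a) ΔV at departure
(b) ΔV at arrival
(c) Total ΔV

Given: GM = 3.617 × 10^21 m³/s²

Convert to SI: r₁ = 58.18 Mm = 5.818e+07 m; r₂ = 293.1 Mm = 2.931e+08 m.
Transfer semi-major axis: a_t = (r₁ + r₂)/2 = (5.818e+07 + 2.931e+08)/2 = 1.7564e+08 m.
Circular speeds: v₁ = √(GM/r₁) = 7.88474e+06 m/s, v₂ = √(GM/r₂) = 3.5129e+06 m/s.
Transfer speeds (vis-viva v² = GM(2/r − 1/a_t)): v₁ᵗ = 1.01855e+07 m/s, v₂ᵗ = 2.02182e+06 m/s.
(a) ΔV₁ = |v₁ᵗ − v₁| ≈ 2.301e+06 m/s = 2301 km/s.
(b) ΔV₂ = |v₂ − v₂ᵗ| ≈ 1.491e+06 m/s = 1491 km/s.
(c) ΔV_total = ΔV₁ + ΔV₂ ≈ 3.792e+06 m/s = 3792 km/s.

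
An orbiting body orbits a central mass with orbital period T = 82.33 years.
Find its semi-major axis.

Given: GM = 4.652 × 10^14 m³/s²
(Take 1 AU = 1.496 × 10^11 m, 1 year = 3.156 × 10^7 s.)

Convert to SI: T = 82.33 years = 2.59833e+09 s.
Invert Kepler's third law: a = (GM · T² / (4π²))^(1/3).
Substituting T = 2.59833e+09 s and GM = 4.652e+14 m³/s²:
a = (4.652e+14 · (2.59833e+09)² / (4π²))^(1/3) m
a ≈ 4.301e+10 m = 0.2875 AU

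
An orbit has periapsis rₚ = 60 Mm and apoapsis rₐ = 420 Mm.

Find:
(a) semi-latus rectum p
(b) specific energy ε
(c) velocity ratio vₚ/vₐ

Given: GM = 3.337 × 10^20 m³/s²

Convert to SI: rₚ = 60 Mm = 6e+07 m; rₐ = 420 Mm = 4.2e+08 m.
(a) From a = (rₚ + rₐ)/2 = 2.4e+08 m and e = (rₐ − rₚ)/(rₐ + rₚ) = 0.75, p = a(1 − e²) = 2.4e+08 · (1 − (0.75)²) ≈ 1.05e+08 m
(b) With a = (rₚ + rₐ)/2 = 2.4e+08 m, ε = −GM/(2a) = −3.337e+20/(2 · 2.4e+08) J/kg ≈ -6.952e+11 J/kg
(c) Conservation of angular momentum (rₚvₚ = rₐvₐ) gives vₚ/vₐ = rₐ/rₚ = 4.2e+08/6e+07 ≈ 7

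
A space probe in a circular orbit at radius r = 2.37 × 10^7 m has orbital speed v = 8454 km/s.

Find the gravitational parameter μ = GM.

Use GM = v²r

Convert to SI: v = 8454 km/s = 8.454e+06 m/s.
For a circular orbit v² = GM/r, so GM = v² · r.
GM = (8.454e+06)² · 2.37e+07 m³/s² ≈ 1.694e+21 m³/s² = 1.694 × 10^21 m³/s².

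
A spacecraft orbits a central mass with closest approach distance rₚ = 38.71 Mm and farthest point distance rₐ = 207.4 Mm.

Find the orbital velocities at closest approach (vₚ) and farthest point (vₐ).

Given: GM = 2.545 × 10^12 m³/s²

Convert to SI: rₚ = 38.71 Mm = 3.871e+07 m; rₐ = 207.4 Mm = 2.074e+08 m.
Use the vis-viva equation v² = GM(2/r − 1/a) with a = (rₚ + rₐ)/2 = (3.871e+07 + 2.074e+08)/2 = 1.23055e+08 m.
vₚ = √(GM · (2/rₚ − 1/a)) = √(2.545e+12 · (2/3.871e+07 − 1/1.23055e+08)) m/s ≈ 332.9 m/s = 332.9 m/s.
vₐ = √(GM · (2/rₐ − 1/a)) = √(2.545e+12 · (2/2.074e+08 − 1/1.23055e+08)) m/s ≈ 62.13 m/s = 62.13 m/s.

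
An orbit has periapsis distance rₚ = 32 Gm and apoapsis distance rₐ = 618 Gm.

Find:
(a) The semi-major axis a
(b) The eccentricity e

Convert to SI: rₚ = 32 Gm = 3.2e+10 m; rₐ = 618 Gm = 6.18e+11 m.
(a) a = (rₚ + rₐ) / 2 = (3.2e+10 + 6.18e+11) / 2 ≈ 3.25e+11 m = 325 Gm.
(b) e = (rₐ − rₚ) / (rₐ + rₚ) = (6.18e+11 − 3.2e+10) / (6.18e+11 + 3.2e+10) ≈ 0.9015.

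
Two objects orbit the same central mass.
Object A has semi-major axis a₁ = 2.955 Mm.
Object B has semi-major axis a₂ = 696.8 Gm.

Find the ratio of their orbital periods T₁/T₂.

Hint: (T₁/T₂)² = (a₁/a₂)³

Convert to SI: a₁ = 2.955 Mm = 2.955e+06 m; a₂ = 696.8 Gm = 6.968e+11 m.
From Kepler's third law, (T₁/T₂)² = (a₁/a₂)³, so T₁/T₂ = (a₁/a₂)^(3/2).
a₁/a₂ = 2.955e+06 / 6.968e+11 = 4.24082e-06.
T₁/T₂ = (4.24082e-06)^(3/2) ≈ 8.733e-09.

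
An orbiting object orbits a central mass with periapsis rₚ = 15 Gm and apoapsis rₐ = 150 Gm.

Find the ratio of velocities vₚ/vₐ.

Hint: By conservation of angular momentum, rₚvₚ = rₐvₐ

Convert to SI: rₚ = 15 Gm = 1.5e+10 m; rₐ = 150 Gm = 1.5e+11 m.
Conservation of angular momentum gives rₚvₚ = rₐvₐ, so vₚ/vₐ = rₐ/rₚ.
vₚ/vₐ = 1.5e+11 / 1.5e+10 ≈ 10.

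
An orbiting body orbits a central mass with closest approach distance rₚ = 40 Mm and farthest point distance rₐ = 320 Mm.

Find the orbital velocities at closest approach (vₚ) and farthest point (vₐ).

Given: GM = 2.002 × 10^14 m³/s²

Convert to SI: rₚ = 40 Mm = 4e+07 m; rₐ = 320 Mm = 3.2e+08 m.
Use the vis-viva equation v² = GM(2/r − 1/a) with a = (rₚ + rₐ)/2 = (4e+07 + 3.2e+08)/2 = 1.8e+08 m.
vₚ = √(GM · (2/rₚ − 1/a)) = √(2.002e+14 · (2/4e+07 − 1/1.8e+08)) m/s ≈ 2983 m/s = 2.983 km/s.
vₐ = √(GM · (2/rₐ − 1/a)) = √(2.002e+14 · (2/3.2e+08 − 1/1.8e+08)) m/s ≈ 372.9 m/s = 372.9 m/s.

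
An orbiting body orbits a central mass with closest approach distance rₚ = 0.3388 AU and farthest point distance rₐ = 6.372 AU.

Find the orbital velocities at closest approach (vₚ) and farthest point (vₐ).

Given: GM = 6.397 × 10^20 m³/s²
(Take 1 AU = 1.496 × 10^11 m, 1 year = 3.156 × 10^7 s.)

Convert to SI: rₚ = 0.3388 AU = 5.06845e+10 m; rₐ = 6.372 AU = 9.53251e+11 m.
Use the vis-viva equation v² = GM(2/r − 1/a) with a = (rₚ + rₐ)/2 = (5.06845e+10 + 9.53251e+11)/2 = 5.01968e+11 m.
vₚ = √(GM · (2/rₚ − 1/a)) = √(6.397e+20 · (2/5.06845e+10 − 1/5.01968e+11)) m/s ≈ 1.548e+05 m/s = 32.66 AU/year.
vₐ = √(GM · (2/rₐ − 1/a)) = √(6.397e+20 · (2/9.53251e+11 − 1/5.01968e+11)) m/s ≈ 8232 m/s = 1.737 AU/year.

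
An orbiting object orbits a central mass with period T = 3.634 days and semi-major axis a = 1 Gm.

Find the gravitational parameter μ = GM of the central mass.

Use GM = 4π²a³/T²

Convert to SI: T = 3.634 days = 313978 s; a = 1 Gm = 1e+09 m.
GM = 4π² · a³ / T².
GM = 4π² · (1e+09)³ / (313978)² m³/s² ≈ 4.005e+17 m³/s² = 4.005 × 10^17 m³/s².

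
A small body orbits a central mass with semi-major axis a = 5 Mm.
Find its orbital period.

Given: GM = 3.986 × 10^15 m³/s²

Convert to SI: a = 5 Mm = 5e+06 m.
Kepler's third law: T = 2π √(a³ / GM).
Substituting a = 5e+06 m and GM = 3.986e+15 m³/s²:
T = 2π √((5e+06)³ / 3.986e+15) s
T ≈ 1113 s = 18.54 minutes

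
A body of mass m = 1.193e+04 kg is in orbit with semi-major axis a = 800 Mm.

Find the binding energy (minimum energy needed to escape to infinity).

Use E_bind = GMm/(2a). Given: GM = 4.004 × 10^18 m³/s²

Convert to SI: a = 800 Mm = 8e+08 m.
Total orbital energy is E = −GMm/(2a); binding energy is E_bind = −E = GMm/(2a).
E_bind = 4.004e+18 · 1.193e+04 / (2 · 8e+08) J ≈ 2.985e+13 J = 29.85 TJ.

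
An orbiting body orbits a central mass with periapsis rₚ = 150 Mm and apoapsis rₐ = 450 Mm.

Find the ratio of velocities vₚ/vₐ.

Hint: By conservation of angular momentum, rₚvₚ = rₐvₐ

Convert to SI: rₚ = 150 Mm = 1.5e+08 m; rₐ = 450 Mm = 4.5e+08 m.
Conservation of angular momentum gives rₚvₚ = rₐvₐ, so vₚ/vₐ = rₐ/rₚ.
vₚ/vₐ = 4.5e+08 / 1.5e+08 ≈ 3.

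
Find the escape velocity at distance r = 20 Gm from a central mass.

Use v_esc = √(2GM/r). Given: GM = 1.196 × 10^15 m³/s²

Convert to SI: r = 20 Gm = 2e+10 m.
Escape velocity comes from setting total energy to zero: ½v² − GM/r = 0 ⇒ v_esc = √(2GM / r).
v_esc = √(2 · 1.196e+15 / 2e+10) m/s ≈ 345.8 m/s = 345.8 m/s.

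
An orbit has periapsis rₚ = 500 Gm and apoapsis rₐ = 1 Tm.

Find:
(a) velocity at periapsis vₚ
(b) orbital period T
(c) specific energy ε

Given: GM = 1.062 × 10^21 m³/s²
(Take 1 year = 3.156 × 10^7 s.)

Convert to SI: rₚ = 500 Gm = 5e+11 m; rₐ = 1 Tm = 1e+12 m.
(a) With a = (rₚ + rₐ)/2 = 7.5e+11 m, vₚ = √(GM (2/rₚ − 1/a)) = √(1.062e+21 · (2/5e+11 − 1/7.5e+11)) m/s ≈ 5.322e+04 m/s
(b) With a = (rₚ + rₐ)/2 = 7.5e+11 m, T = 2π √(a³/GM) = 2π √((7.5e+11)³/1.062e+21) s ≈ 1.252e+08 s
(c) With a = (rₚ + rₐ)/2 = 7.5e+11 m, ε = −GM/(2a) = −1.062e+21/(2 · 7.5e+11) J/kg ≈ -7.08e+08 J/kg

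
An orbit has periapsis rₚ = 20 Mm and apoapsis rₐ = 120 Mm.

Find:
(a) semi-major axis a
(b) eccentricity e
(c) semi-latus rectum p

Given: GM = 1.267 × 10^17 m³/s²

Convert to SI: rₚ = 20 Mm = 2e+07 m; rₐ = 120 Mm = 1.2e+08 m.
(a) a = (rₚ + rₐ)/2 = (2e+07 + 1.2e+08)/2 ≈ 7e+07 m
(b) e = (rₐ − rₚ)/(rₐ + rₚ) = (1.2e+08 − 2e+07)/(1.2e+08 + 2e+07) ≈ 0.7143
(c) From a = (rₚ + rₐ)/2 = 7e+07 m and e = (rₐ − rₚ)/(rₐ + rₚ) = 0.714286, p = a(1 − e²) = 7e+07 · (1 − (0.714286)²) ≈ 3.429e+07 m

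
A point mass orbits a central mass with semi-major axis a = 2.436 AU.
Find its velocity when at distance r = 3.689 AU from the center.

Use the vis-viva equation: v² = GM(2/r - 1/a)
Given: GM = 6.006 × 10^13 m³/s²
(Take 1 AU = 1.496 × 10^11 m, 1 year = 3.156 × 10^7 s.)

Convert to SI: a = 2.436 AU = 3.64426e+11 m; r = 3.689 AU = 5.51874e+11 m.
Vis-viva: v = √(GM · (2/r − 1/a)).
2/r − 1/a = 2/5.51874e+11 − 1/3.64426e+11 = 8.79969e-13 m⁻¹.
v = √(6.006e+13 · 8.79969e-13) m/s ≈ 7.27 m/s = 0.001534 AU/year.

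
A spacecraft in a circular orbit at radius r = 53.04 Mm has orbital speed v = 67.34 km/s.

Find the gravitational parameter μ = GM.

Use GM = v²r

Convert to SI: r = 53.04 Mm = 5.304e+07 m; v = 67.34 km/s = 67340 m/s.
For a circular orbit v² = GM/r, so GM = v² · r.
GM = (67340)² · 5.304e+07 m³/s² ≈ 2.405e+17 m³/s² = 2.405 × 10^17 m³/s².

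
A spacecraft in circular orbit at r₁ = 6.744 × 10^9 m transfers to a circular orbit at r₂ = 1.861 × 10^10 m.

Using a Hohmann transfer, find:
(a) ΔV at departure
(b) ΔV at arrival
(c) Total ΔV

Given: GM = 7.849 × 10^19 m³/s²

Transfer semi-major axis: a_t = (r₁ + r₂)/2 = (6.744e+09 + 1.861e+10)/2 = 1.2677e+10 m.
Circular speeds: v₁ = √(GM/r₁) = 107882 m/s, v₂ = √(GM/r₂) = 64943.2 m/s.
Transfer speeds (vis-viva v² = GM(2/r − 1/a_t)): v₁ᵗ = 130711 m/s, v₂ᵗ = 47367.9 m/s.
(a) ΔV₁ = |v₁ᵗ − v₁| ≈ 2.283e+04 m/s = 22.83 km/s.
(b) ΔV₂ = |v₂ − v₂ᵗ| ≈ 1.758e+04 m/s = 17.58 km/s.
(c) ΔV_total = ΔV₁ + ΔV₂ ≈ 4.04e+04 m/s = 40.4 km/s.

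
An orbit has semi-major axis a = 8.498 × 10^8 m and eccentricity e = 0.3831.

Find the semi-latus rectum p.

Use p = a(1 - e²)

p = a (1 − e²).
p = 8.498e+08 · (1 − (0.3831)²) = 8.498e+08 · 0.853234 ≈ 7.251e+08 m = 7.251 × 10^8 m.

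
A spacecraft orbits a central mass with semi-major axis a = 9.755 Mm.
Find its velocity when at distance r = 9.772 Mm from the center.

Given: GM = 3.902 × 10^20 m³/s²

Convert to SI: a = 9.755 Mm = 9.755e+06 m; r = 9.772 Mm = 9.772e+06 m.
Vis-viva: v = √(GM · (2/r − 1/a)).
2/r − 1/a = 2/9.772e+06 − 1/9.755e+06 = 1.02155e-07 m⁻¹.
v = √(3.902e+20 · 1.02155e-07) m/s ≈ 6.314e+06 m/s = 6314 km/s.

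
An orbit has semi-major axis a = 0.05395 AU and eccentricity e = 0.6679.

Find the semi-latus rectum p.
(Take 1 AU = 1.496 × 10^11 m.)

Convert to SI: a = 0.05395 AU = 8.07092e+09 m.
p = a (1 − e²).
p = 8.07092e+09 · (1 − (0.6679)²) = 8.07092e+09 · 0.55391 ≈ 4.471e+09 m = 0.02988 AU.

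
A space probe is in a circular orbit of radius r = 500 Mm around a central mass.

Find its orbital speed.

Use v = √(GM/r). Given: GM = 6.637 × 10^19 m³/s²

Convert to SI: r = 500 Mm = 5e+08 m.
For a circular orbit, gravity supplies the centripetal force, so v = √(GM / r).
v = √(6.637e+19 / 5e+08) m/s ≈ 3.643e+05 m/s = 364.3 km/s.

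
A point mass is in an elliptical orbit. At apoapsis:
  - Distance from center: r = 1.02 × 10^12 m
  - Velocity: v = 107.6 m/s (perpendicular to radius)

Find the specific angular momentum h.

With v perpendicular to r, h = r · v.
h = 1.02e+12 · 107.6 m²/s ≈ 1.098e+14 m²/s.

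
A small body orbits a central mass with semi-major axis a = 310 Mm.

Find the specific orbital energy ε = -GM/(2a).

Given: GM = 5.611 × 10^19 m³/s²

Convert to SI: a = 310 Mm = 3.1e+08 m.
ε = −GM / (2a).
ε = −5.611e+19 / (2 · 3.1e+08) J/kg ≈ -9.05e+10 J/kg = -90.5 GJ/kg.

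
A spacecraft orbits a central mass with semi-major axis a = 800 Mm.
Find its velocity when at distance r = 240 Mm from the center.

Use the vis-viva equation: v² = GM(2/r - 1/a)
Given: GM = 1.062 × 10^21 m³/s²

Convert to SI: a = 800 Mm = 8e+08 m; r = 240 Mm = 2.4e+08 m.
Vis-viva: v = √(GM · (2/r − 1/a)).
2/r − 1/a = 2/2.4e+08 − 1/8e+08 = 7.08333e-09 m⁻¹.
v = √(1.062e+21 · 7.08333e-09) m/s ≈ 2.743e+06 m/s = 2743 km/s.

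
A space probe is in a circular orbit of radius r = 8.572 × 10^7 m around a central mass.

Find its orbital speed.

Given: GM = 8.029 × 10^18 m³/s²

For a circular orbit, gravity supplies the centripetal force, so v = √(GM / r).
v = √(8.029e+18 / 8.572e+07) m/s ≈ 3.06e+05 m/s = 306 km/s.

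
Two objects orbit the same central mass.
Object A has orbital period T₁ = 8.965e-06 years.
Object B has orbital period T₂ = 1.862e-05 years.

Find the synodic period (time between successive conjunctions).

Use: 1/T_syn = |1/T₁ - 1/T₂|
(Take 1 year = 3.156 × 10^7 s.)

Convert to SI: T₁ = 8.965e-06 years = 282.935 s; T₂ = 1.862e-05 years = 587.647 s.
T_syn = |T₁ · T₂ / (T₁ − T₂)|.
T_syn = |282.935 · 587.647 / (282.935 − 587.647)| s ≈ 545.7 s = 1.729e-05 years.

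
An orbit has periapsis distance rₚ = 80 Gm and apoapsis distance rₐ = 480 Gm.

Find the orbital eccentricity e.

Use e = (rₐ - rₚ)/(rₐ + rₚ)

Convert to SI: rₚ = 80 Gm = 8e+10 m; rₐ = 480 Gm = 4.8e+11 m.
e = (rₐ − rₚ) / (rₐ + rₚ).
e = (4.8e+11 − 8e+10) / (4.8e+11 + 8e+10) = 4e+11 / 5.6e+11 ≈ 0.7143.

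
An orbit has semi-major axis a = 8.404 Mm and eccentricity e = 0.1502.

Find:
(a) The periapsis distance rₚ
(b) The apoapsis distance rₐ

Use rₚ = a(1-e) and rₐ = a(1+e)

Convert to SI: a = 8.404 Mm = 8.404e+06 m.
(a) rₚ = a(1 − e) = 8.404e+06 · (1 − 0.1502) = 8.404e+06 · 0.8498 ≈ 7.142e+06 m = 7.142 Mm.
(b) rₐ = a(1 + e) = 8.404e+06 · (1 + 0.1502) = 8.404e+06 · 1.1502 ≈ 9.666e+06 m = 9.666 Mm.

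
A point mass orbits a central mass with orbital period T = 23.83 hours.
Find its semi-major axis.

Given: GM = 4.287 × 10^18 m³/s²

Convert to SI: T = 23.83 hours = 85788 s.
Invert Kepler's third law: a = (GM · T² / (4π²))^(1/3).
Substituting T = 85788 s and GM = 4.287e+18 m³/s²:
a = (4.287e+18 · (85788)² / (4π²))^(1/3) m
a ≈ 9.28e+08 m = 928 Mm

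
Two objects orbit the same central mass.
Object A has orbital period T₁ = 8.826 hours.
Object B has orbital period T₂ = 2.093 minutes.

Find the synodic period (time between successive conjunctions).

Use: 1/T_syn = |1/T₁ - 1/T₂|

Convert to SI: T₁ = 8.826 hours = 31773.6 s; T₂ = 2.093 minutes = 125.58 s.
T_syn = |T₁ · T₂ / (T₁ − T₂)|.
T_syn = |31773.6 · 125.58 / (31773.6 − 125.58)| s ≈ 126.1 s = 2.101 minutes.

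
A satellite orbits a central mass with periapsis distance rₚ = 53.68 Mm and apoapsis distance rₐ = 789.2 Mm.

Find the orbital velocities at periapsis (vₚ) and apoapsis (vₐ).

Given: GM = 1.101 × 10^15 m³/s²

Convert to SI: rₚ = 53.68 Mm = 5.368e+07 m; rₐ = 789.2 Mm = 7.892e+08 m.
Use the vis-viva equation v² = GM(2/r − 1/a) with a = (rₚ + rₐ)/2 = (5.368e+07 + 7.892e+08)/2 = 4.2144e+08 m.
vₚ = √(GM · (2/rₚ − 1/a)) = √(1.101e+15 · (2/5.368e+07 − 1/4.2144e+08)) m/s ≈ 6197 m/s = 6.197 km/s.
vₐ = √(GM · (2/rₐ − 1/a)) = √(1.101e+15 · (2/7.892e+08 − 1/4.2144e+08)) m/s ≈ 421.5 m/s = 421.5 m/s.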